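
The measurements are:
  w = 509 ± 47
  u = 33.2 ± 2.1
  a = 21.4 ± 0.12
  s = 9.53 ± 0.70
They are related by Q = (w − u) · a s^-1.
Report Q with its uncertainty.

Let h = w − u = 476. δh = √(δw² + δu²) = √(2210 + 4.41) = 47.0, so δh/h = 0.0989.
Q is then a monomial in h, a, s:
δQ/Q = √((δh/h)² + (1·δa/a)² + (-1·δs/s)²) = √(0.00978 + 3.14e-05 + 0.00540) = 0.123
Q = 1070, so δQ = 0.123 × 1070 = 132.

1070 ± 132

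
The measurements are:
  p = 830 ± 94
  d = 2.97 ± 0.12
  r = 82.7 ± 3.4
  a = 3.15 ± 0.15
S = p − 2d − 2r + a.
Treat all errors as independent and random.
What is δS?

S is a linear combination, so absolute uncertainties add in quadrature:
  (δp)² = 8840;  (2·δd)² = 0.0576;  (2·δr)² = 46.2;  (δa)² = 0.0225
δS = √(8880) = 94.2

94.2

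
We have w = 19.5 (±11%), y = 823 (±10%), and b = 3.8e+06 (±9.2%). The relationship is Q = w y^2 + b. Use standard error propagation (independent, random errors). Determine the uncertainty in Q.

Let p = w·y^2 = 1.32e+07. δp/p = √((1·δw/w)² + (2·δy/y)²) = √(0.0121 + 0.0400) = 0.228, so δp = 3.01e+06.
Q = p + b: δQ = √(δp² + δb²) = √(9.09e+12 + 1.22e+11) = 3.03e+06

3.03e+06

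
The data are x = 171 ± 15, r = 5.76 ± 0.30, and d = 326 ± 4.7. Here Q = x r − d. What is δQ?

Let p = x·r = 985. δp/p = √((1·δx/x)² + (1·δr/r)²) = √(0.00769 + 0.00271) = 0.102, so δp = 100.
Q = p − d: δQ = √(δp² + δd²) = √(10100 + 22.1) = 101

101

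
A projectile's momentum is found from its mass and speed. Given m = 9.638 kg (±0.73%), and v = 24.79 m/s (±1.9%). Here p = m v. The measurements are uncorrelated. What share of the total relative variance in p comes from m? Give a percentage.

(δp/p)² = (1·δm/m)² + (1·δv/v)²
  m term: (1×0.00730)² = 5.33e-05
  v term: (1×0.0190)² = 0.000361
Total = 0.000414. Share from m = 5.33e-05/0.000414 = 0.129.

12.9%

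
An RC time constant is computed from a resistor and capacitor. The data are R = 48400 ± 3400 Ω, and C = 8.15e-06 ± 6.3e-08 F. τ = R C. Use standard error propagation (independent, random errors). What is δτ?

For a monomial τ ∝ R, C, fractional errors add in quadrature:
  (1·δR/R)² = (1×0.0702)² = 0.00493;  (1·δC/C)² = (1×0.00773)² = 5.98e-05
δτ/τ = √(0.00499) = 0.0707
τ = 0.394 s, so δτ = 0.0707 × 0.394 = 0.0279 s.

0.0279 s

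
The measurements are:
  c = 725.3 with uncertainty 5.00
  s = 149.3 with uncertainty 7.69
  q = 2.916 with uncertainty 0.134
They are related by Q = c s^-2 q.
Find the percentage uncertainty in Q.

11.3%

Products/powers → add relative errors in quadrature, weighted by exponent:
  (1·δc/c)² = (1×0.00689)² = 4.75e-05;  (-2·δs/s)² = (-2×0.0515)² = 0.0106;  (1·δq/q)² = (1×0.0460)² = 0.00211
δQ/Q = √(0.0128) = 0.113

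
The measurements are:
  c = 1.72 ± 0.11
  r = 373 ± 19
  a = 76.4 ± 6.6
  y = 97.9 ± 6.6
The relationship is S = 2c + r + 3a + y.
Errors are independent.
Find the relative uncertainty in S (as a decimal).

S is a linear combination, so absolute uncertainties add in quadrature:
  (2·δc)² = 0.0484;  (δr)² = 361;  (3·δa)² = 392;  (δy)² = 43.6
δS = √(797) = 28.2
S = 704, so δS/S = 28.2/704 = 0.0401.

0.0401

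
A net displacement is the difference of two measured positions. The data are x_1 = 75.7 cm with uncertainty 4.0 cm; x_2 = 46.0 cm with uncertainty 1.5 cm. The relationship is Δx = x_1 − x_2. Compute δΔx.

Sums and differences: (δΔx)² = Σ (cᵢ δxᵢ)².
  (δx_1)² = 16.0;  (δx_2)² = 2.25
δΔx = √(18.2) = 4.27 cm

4.27 cm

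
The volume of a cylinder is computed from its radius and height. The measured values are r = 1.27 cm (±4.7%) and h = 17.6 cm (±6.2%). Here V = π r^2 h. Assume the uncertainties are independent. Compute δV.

10.0 cm^3

Since V is a product/quotient, work with relative uncertainties:
  (2·δr/r)² = (2×0.0470)² = 0.00884;  (1·δh/h)² = (1×0.0620)² = 0.00384
δV/V = √(0.0127) = 0.113
V = 89.2 cm^3, so δV = 0.113 × 89.2 = 10.0 cm^3.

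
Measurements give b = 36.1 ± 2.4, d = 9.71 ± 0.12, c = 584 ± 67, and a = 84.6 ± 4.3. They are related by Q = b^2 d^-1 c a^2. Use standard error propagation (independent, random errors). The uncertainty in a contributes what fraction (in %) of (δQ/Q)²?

25.0%

(δQ/Q)² = (2·δb/b)² + (-1·δd/d)² + (1·δc/c)² + (2·δa/a)²
  b term: (2×0.0665)² = 0.0177
  d term: (-1×0.0124)² = 0.000153
  c term: (1×0.115)² = 0.0132
  a term: (2×0.0508)² = 0.0103
Total = 0.0413. Share from a = 0.0103/0.0413 = 0.250.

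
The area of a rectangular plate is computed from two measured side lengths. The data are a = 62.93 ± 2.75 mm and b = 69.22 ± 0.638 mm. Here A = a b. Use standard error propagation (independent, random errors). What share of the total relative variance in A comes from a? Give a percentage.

(δA/A)² = (1·δa/a)² + (1·δb/b)²
  a term: (1×0.0437)² = 0.00191
  b term: (1×0.00922)² = 8.5e-05
Total = 0.00199. Share from a = 0.00191/0.00199 = 0.957.

95.7%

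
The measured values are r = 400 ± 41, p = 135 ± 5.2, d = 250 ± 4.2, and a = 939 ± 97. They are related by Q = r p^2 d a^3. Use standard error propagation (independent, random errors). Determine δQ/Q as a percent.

Relative error in a monomial: (δQ/Q)² = Σ (nᵢ · δxᵢ/xᵢ)².
  (1·δr/r)² = (1×0.102)² = 0.0105;  (2·δp/p)² = (2×0.0385)² = 0.00593;  (1·δd/d)² = (1×0.0168)² = 0.000282;  (3·δa/a)² = (3×0.103)² = 0.0960
δQ/Q = √(0.113) = 0.336

33.6%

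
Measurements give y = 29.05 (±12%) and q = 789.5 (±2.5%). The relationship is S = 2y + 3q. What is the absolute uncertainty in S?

For a sum/difference, combine absolute errors in quadrature:
  (2·δy)² = 48.6;  (3·δq)² = 3510
δS = √(3550) = 59.6

59.6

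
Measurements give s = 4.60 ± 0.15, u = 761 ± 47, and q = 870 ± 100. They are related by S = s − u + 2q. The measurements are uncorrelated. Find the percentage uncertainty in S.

20.9%

S is a linear combination, so absolute uncertainties add in quadrature:
  (δs)² = 0.0225;  (δu)² = 2210;  (2·δq)² = 40000
δS = √(42200) = 205
S = 984, so δS/S = 205/984 = 0.209.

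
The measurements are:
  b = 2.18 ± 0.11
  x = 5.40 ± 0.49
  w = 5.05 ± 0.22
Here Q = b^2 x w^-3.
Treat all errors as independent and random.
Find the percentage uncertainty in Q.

For a monomial Q ∝ b^2, x, w^-3, fractional errors add in quadrature:
  (2·δb/b)² = (2×0.0505)² = 0.0102;  (1·δx/x)² = (1×0.0907)² = 0.00823;  (-3·δw/w)² = (-3×0.0436)² = 0.0171
δQ/Q = √(0.0355) = 0.188

18.8%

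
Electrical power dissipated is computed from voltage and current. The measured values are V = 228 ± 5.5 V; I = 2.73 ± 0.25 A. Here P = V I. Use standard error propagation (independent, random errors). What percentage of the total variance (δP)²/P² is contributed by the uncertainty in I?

93.5%

(δP/P)² = (1·δV/V)² + (1·δI/I)²
  V term: (1×0.0241)² = 0.000582
  I term: (1×0.0916)² = 0.00839
Total = 0.00897. Share from I = 0.00839/0.00897 = 0.935.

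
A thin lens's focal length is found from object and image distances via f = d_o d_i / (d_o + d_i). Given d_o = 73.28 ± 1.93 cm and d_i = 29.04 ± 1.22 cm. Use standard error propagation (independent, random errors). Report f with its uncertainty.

20.80 ± 0.645 cm

∂f/∂d_o = (d_i/(d_o+d_i))² = 0.0806;  ∂f/∂d_i = (d_o/(d_o+d_i))² = 0.513
δf = √((∂f/∂d_o · δd_o)² + (∂f/∂d_i · δd_i)²) = √(0.0242 + 0.392) = 0.645 cm
f = 20.80 cm.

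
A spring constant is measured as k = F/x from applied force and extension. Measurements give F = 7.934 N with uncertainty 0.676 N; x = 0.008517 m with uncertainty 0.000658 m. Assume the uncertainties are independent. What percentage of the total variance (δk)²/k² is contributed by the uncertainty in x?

45.1%

(δk/k)² = (1·δF/F)² + (-1·δx/x)²
  F term: (1×0.0852)² = 0.00726
  x term: (-1×0.0773)² = 0.00597
Total = 0.0132. Share from x = 0.00597/0.0132 = 0.451.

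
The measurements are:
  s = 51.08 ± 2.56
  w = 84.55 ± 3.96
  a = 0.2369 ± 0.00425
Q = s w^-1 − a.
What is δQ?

0.0417

Let p = s·w^-1 = 0.6041. δp/p = √((1·δs/s)² + (-1·δw/w)²) = √(0.00251 + 0.00219) = 0.0686, so δp = 0.0414.
Q = p − a: δQ = √(δp² + δa²) = √(0.00172 + 1.81e-05) = 0.0417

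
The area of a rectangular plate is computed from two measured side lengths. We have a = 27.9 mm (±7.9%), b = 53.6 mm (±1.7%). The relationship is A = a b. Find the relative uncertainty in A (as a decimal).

Since A is a product/quotient, work with relative uncertainties:
  (1·δa/a)² = (1×0.0790)² = 0.00624;  (1·δb/b)² = (1×0.0170)² = 0.000289
δA/A = √(0.00653) = 0.0808

0.0808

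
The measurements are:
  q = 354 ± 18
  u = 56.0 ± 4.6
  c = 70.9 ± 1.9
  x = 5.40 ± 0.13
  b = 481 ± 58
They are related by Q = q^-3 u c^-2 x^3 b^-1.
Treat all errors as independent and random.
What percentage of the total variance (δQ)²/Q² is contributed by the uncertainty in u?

12.8%

(δQ/Q)² = (-3·δq/q)² + (1·δu/u)² + (-2·δc/c)² + (3·δx/x)² + (-1·δb/b)²
  q term: (-3×0.0508)² = 0.0233
  u term: (1×0.0821)² = 0.00675
  c term: (-2×0.0268)² = 0.00287
  x term: (3×0.0241)² = 0.00522
  b term: (-1×0.121)² = 0.0145
Total = 0.0526. Share from u = 0.00675/0.0526 = 0.128.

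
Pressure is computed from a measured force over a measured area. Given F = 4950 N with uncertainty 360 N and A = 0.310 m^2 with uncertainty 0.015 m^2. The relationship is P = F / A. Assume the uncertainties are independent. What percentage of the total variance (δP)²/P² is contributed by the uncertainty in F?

(δP/P)² = (1·δF/F)² + (-1·δA/A)²
  F term: (1×0.0727)² = 0.00529
  A term: (-1×0.0484)² = 0.00234
Total = 0.00763. Share from F = 0.00529/0.00763 = 0.693.

69.3%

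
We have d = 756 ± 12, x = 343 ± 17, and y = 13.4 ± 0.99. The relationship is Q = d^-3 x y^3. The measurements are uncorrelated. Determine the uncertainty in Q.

0.000443

Since Q is a product/quotient, work with relative uncertainties:
  (-3·δd/d)² = (-3×0.0159)² = 0.00227;  (1·δx/x)² = (1×0.0496)² = 0.00246;  (3·δy/y)² = (3×0.0739)² = 0.0491
δQ/Q = √(0.0538) = 0.232
Q = 0.00191, so δQ = 0.232 × 0.00191 = 0.000443.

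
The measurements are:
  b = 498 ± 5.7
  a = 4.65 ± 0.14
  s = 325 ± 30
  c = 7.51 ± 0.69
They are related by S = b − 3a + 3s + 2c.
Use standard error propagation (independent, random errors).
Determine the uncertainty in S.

90.2

For a sum/difference, combine absolute errors in quadrature:
  (δb)² = 32.5;  (3·δa)² = 0.176;  (3·δs)² = 8100;  (2·δc)² = 1.90
δS = √(8130) = 90.2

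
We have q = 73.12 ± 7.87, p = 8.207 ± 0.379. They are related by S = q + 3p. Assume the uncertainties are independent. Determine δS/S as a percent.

Each term contributes (cᵢ δxᵢ)² to (δS)²:
  (δq)² = 61.9;  (3·δp)² = 1.29
δS = √(63.2) = 7.95
S = 97.74, so δS/S = 7.95/97.74 = 0.0814.

8.14%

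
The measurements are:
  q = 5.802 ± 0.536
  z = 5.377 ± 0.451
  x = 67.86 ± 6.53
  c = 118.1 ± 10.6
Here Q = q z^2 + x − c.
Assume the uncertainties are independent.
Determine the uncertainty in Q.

34.5

Let p = q·z^2 = 167.7. δp/p = √((1·δq/q)² + (2·δz/z)²) = √(0.00853 + 0.0281) = 0.192, so δp = 32.1.
Q = p + x − c: δQ = √(δp² + δx² + δc²) = √(1030 + 42.6 + 112) = 34.5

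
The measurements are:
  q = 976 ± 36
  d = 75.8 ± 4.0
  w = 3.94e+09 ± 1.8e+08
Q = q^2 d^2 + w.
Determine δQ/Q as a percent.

7.73%

Let p = q^2·d^2 = 5.47e+09. δp/p = √((2·δq/q)² + (2·δd/d)²) = √(0.00544 + 0.0111) = 0.129, so δp = 7.05e+08.
Q = p + w: δQ = √(δp² + δw²) = √(4.97e+17 + 3.24e+16) = 7.27e+08
Q = 9.41e+09, so δQ/Q = 7.27e+08/9.41e+09 = 0.0773.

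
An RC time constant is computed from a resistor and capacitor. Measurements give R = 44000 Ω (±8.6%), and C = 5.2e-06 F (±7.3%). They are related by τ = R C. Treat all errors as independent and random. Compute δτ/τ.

Since τ is a product/quotient, work with relative uncertainties:
  (1·δR/R)² = (1×0.0860)² = 0.00740;  (1·δC/C)² = (1×0.0730)² = 0.00533
δτ/τ = √(0.0127) = 0.113

0.113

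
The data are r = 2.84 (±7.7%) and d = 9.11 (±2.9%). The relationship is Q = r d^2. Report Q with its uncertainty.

236 ± 22.7

Each factor contributes (exponent × relative error)² to (δQ/Q)²:
  (1·δr/r)² = (1×0.0770)² = 0.00593;  (2·δd/d)² = (2×0.0290)² = 0.00336
δQ/Q = √(0.00929) = 0.0964
Q = 236, so δQ = 0.0964 × 236 = 22.7.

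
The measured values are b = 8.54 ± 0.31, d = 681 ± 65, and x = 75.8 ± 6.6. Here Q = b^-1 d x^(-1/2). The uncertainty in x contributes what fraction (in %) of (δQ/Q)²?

15.4%

(δQ/Q)² = (-1·δb/b)² + (1·δd/d)² + (−½·δx/x)²
  b term: (-1×0.0363)² = 0.00132
  d term: (1×0.0954)² = 0.00911
  x term: (-0.5×0.0871)² = 0.00190
Total = 0.0123. Share from x = 0.00190/0.0123 = 0.154.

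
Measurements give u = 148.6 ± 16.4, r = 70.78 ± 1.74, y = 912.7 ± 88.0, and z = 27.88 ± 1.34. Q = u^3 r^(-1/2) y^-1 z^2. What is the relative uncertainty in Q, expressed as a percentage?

Since Q is a product/quotient, work with relative uncertainties:
  (3·δu/u)² = (3×0.110)² = 0.110;  (−½·δr/r)² = (-0.5×0.0246)² = 0.000151;  (-1·δy/y)² = (-1×0.0964)² = 0.00930;  (2·δz/z)² = (2×0.0481)² = 0.00924
δQ/Q = √(0.128) = 0.358

35.8%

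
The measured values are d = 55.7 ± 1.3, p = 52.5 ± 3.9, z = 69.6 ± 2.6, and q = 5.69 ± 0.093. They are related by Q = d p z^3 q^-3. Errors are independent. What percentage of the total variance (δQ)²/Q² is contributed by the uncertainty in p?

26.2%

(δQ/Q)² = (1·δd/d)² + (1·δp/p)² + (3·δz/z)² + (-3·δq/q)²
  d term: (1×0.0233)² = 0.000545
  p term: (1×0.0743)² = 0.00552
  z term: (3×0.0374)² = 0.0126
  q term: (-3×0.0163)² = 0.00240
Total = 0.0210. Share from p = 0.00552/0.0210 = 0.262.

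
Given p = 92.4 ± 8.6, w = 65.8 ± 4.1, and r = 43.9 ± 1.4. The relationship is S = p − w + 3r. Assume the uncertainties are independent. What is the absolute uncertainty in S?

S is a linear combination, so absolute uncertainties add in quadrature:
  (δp)² = 74.0;  (δw)² = 16.8;  (3·δr)² = 17.6
δS = √(108) = 10.4

10.4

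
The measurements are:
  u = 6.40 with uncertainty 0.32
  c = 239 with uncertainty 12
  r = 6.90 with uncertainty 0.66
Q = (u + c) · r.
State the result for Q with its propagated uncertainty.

1690 ± 182

Let w = u + c = 245. δw = √(δu² + δc²) = √(0.102 + 144) = 12.0, so δw/w = 0.0489.
Q is then a monomial in w, r:
δQ/Q = √((δw/w)² + (1·δr/r)²) = √(0.00239 + 0.00915) = 0.107
Q = 1690, so δQ = 0.107 × 1690 = 182.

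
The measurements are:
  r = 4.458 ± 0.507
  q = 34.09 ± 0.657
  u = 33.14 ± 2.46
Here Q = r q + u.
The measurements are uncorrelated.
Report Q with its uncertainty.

Let p = r·q = 152.0. δp/p = √((1·δr/r)² + (1·δq/q)²) = √(0.0129 + 0.000371) = 0.115, so δp = 17.5.
Q = p + u: δQ = √(δp² + δu²) = √(307 + 6.05) = 17.7
Q = 185.1.

185.1 ± 17.7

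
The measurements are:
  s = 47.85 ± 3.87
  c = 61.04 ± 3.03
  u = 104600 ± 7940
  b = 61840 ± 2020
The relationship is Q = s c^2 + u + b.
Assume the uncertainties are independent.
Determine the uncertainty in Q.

24300

Let p = s·c^2 = 178300. δp/p = √((1·δs/s)² + (2·δc/c)²) = √(0.00654 + 0.00986) = 0.128, so δp = 22800.
Q = p + u + b: δQ = √(δp² + δu² + δb²) = √(5.21e+08 + 6.3e+07 + 4.08e+06) = 24300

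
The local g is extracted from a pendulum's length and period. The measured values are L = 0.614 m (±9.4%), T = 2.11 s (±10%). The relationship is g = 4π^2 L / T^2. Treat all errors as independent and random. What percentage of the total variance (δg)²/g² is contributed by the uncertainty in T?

81.9%

(δg/g)² = (1·δL/L)² + (-2·δT/T)²
  L term: (1×0.0940)² = 0.00884
  T term: (-2×0.100)² = 0.0400
Total = 0.0488. Share from T = 0.0400/0.0488 = 0.819.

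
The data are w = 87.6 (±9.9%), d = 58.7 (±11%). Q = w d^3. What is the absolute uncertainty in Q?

6.1e+06

Each factor contributes (exponent × relative error)² to (δQ/Q)²:
  (1·δw/w)² = (1×0.0990)² = 0.00980;  (3·δd/d)² = (3×0.110)² = 0.109
δQ/Q = √(0.119) = 0.345
Q = 1.77e+07, so δQ = 0.345 × 1.77e+07 = 6.1e+06.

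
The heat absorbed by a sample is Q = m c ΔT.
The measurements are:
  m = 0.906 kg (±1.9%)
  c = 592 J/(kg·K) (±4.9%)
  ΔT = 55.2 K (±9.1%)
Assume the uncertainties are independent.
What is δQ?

3110 J

For a monomial Q ∝ m, c, ΔT, fractional errors add in quadrature:
  (1·δm/m)² = (1×0.0190)² = 0.000361;  (1·δc/c)² = (1×0.0490)² = 0.00240;  (1·δΔT/ΔT)² = (1×0.0910)² = 0.00828
δQ/Q = √(0.0110) = 0.105
Q = 29600 J, so δQ = 0.105 × 29600 = 3110 J.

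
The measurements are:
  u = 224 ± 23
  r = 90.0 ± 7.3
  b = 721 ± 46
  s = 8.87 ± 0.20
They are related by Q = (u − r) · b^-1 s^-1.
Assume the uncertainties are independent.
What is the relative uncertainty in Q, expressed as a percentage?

Let w = u − r = 134. δw = √(δu² + δr²) = √(529 + 53.3) = 24.1, so δw/w = 0.180.
Q is then a monomial in w, b, s:
δQ/Q = √((δw/w)² + (-1·δb/b)² + (-1·δs/s)²) = √(0.0324 + 0.00407 + 0.000508) = 0.192

19.2%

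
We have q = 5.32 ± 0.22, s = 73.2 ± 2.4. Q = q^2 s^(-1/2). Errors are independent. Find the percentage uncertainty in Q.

8.43%

Each factor contributes (exponent × relative error)² to (δQ/Q)²:
  (2·δq/q)² = (2×0.0414)² = 0.00684;  (−½·δs/s)² = (-0.5×0.0328)² = 0.000269
δQ/Q = √(0.00711) = 0.0843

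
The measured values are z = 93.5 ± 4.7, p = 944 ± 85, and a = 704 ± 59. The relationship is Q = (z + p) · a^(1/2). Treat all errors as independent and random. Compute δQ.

2540

Let u = z + p = 1040. δu = √(δz² + δp²) = √(22.1 + 7220) = 85.1, so δu/u = 0.0821.
Q is then a monomial in u, a:
δQ/Q = √((δu/u)² + (½·δa/a)²) = √(0.00673 + 0.00176) = 0.0921
Q = 27500, so δQ = 0.0921 × 27500 = 2540.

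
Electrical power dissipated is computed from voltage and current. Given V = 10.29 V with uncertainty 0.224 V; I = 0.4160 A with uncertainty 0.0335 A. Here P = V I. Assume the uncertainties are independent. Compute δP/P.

0.0834

Since P is a product/quotient, work with relative uncertainties:
  (1·δV/V)² = (1×0.0218)² = 0.000474;  (1·δI/I)² = (1×0.0805)² = 0.00648
δP/P = √(0.00696) = 0.0834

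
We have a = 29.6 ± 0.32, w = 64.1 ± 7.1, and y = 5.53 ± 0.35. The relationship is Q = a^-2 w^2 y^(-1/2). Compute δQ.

For a monomial Q ∝ a^-2, w^2, y^(-1/2), fractional errors add in quadrature:
  (-2·δa/a)² = (-2×0.0108)² = 0.000467;  (2·δw/w)² = (2×0.111)² = 0.0491;  (−½·δy/y)² = (-0.5×0.0633)² = 0.00100
δQ/Q = √(0.0505) = 0.225
Q = 1.99, so δQ = 0.225 × 1.99 = 0.448.

0.448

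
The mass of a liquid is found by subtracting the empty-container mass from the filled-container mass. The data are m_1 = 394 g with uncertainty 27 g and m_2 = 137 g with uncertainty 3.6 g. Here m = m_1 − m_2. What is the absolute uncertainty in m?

Each term contributes (cᵢ δxᵢ)² to (δm)²:
  (δm_1)² = 729;  (δm_2)² = 13.0
δm = √(742) = 27.2 g

27.2 g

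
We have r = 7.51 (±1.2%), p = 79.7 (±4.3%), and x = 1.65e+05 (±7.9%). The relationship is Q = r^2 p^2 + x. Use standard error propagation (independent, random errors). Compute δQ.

Let w = r^2·p^2 = 3.58e+05. δw/w = √((2·δr/r)² + (2·δp/p)²) = √(0.000576 + 0.00740) = 0.0893, so δw = 32000.
Q = w + x: δQ = √(δw² + δx²) = √(1.02e+09 + 1.7e+08) = 34500

34500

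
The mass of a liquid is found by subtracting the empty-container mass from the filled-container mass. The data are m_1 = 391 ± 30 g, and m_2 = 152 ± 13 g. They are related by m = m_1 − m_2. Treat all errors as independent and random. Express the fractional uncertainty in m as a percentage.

Absolute uncertainties add in quadrature for a linear combination:
  (δm_1)² = 900;  (δm_2)² = 169
δm = √(1070) = 32.7 g
m = 239 g, so δm/m = 32.7/239 = 0.137.

13.7%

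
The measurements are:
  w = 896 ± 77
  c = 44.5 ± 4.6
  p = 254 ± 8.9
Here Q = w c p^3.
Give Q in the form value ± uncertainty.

Q is a product of powers, so relative uncertainties combine in quadrature:
  (1·δw/w)² = (1×0.0859)² = 0.00739;  (1·δc/c)² = (1×0.103)² = 0.0107;  (3·δp/p)² = (3×0.0350)² = 0.0110
δQ/Q = √(0.0291) = 0.171
Q = 6.53e+11, so δQ = 0.171 × 6.53e+11 = 1.11e+11.

(6.53 ± 1.11) × 10^11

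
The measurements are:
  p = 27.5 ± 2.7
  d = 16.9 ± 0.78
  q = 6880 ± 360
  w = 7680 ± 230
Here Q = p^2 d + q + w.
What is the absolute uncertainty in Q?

2610

Let h = p^2·d = 12800. δh/h = √((2·δp/p)² + (1·δd/d)²) = √(0.0386 + 0.00213) = 0.202, so δh = 2580.
Q = h + q + w: δQ = √(δh² + δq² + δw²) = √(6.65e+06 + 1.3e+05 + 52900) = 2610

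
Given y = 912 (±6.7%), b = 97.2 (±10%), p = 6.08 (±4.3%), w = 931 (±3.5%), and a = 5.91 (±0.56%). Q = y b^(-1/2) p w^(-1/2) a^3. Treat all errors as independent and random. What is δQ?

Since Q is a product/quotient, work with relative uncertainties:
  (1·δy/y)² = (1×0.0670)² = 0.00449;  (−½·δb/b)² = (-0.5×0.100)² = 0.00250;  (1·δp/p)² = (1×0.0430)² = 0.00185;  (−½·δw/w)² = (-0.5×0.0350)² = 0.000306;  (3·δa/a)² = (3×0.00560)² = 0.000282
δQ/Q = √(0.00943) = 0.0971
Q = 3800, so δQ = 0.0971 × 3800 = 369.

369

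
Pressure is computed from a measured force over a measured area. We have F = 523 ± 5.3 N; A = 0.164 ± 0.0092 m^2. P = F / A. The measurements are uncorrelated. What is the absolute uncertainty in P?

182 Pa

For a monomial P ∝ F, A^-1, fractional errors add in quadrature:
  (1·δF/F)² = (1×0.0101)² = 0.000103;  (-1·δA/A)² = (-1×0.0561)² = 0.00315
δP/P = √(0.00325) = 0.0570
P = 3190 Pa, so δP = 0.0570 × 3190 = 182 Pa.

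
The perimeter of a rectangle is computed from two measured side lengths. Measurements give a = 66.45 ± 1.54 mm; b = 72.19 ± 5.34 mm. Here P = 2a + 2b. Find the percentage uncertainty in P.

Each term contributes (cᵢ δxᵢ)² to (δP)²:
  (2·δa)² = 9.49;  (2·δb)² = 114
δP = √(124) = 11.1 mm
P = 277.3 mm, so δP/P = 11.1/277.3 = 0.0401.

4.01%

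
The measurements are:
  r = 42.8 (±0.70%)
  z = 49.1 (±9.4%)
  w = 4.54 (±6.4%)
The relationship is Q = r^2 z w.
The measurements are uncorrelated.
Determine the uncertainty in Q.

For a monomial Q ∝ r^2, z, w, fractional errors add in quadrature:
  (2·δr/r)² = (2×0.00700)² = 0.000196;  (1·δz/z)² = (1×0.0940)² = 0.00884;  (1·δw/w)² = (1×0.0640)² = 0.00410
δQ/Q = √(0.0131) = 0.115
Q = 4.08e+05, so δQ = 0.115 × 4.08e+05 = 46800.

46800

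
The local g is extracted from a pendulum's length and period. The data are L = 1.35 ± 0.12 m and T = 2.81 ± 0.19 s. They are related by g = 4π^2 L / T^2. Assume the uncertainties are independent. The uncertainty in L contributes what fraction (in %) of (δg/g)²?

30.2%

(δg/g)² = (1·δL/L)² + (-2·δT/T)²
  L term: (1×0.0889)² = 0.00790
  T term: (-2×0.0676)² = 0.0183
Total = 0.0262. Share from L = 0.00790/0.0262 = 0.302.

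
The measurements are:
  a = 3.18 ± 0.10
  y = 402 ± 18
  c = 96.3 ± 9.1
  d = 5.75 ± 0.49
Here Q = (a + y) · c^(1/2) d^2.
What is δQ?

24000

Let u = a + y = 405. δu = √(δa² + δy²) = √(0.0100 + 324) = 18.0, so δu/u = 0.0444.
Q is then a monomial in u, c, d:
δQ/Q = √((δu/u)² + (½·δc/c)² + (2·δd/d)²) = √(0.00197 + 0.00223 + 0.0290) = 0.182
Q = 1.31e+05, so δQ = 0.182 × 1.31e+05 = 24000.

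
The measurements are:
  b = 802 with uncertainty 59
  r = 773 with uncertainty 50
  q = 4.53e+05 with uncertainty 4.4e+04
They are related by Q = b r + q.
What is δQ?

Let p = b·r = 6.2e+05. δp/p = √((1·δb/b)² + (1·δr/r)²) = √(0.00541 + 0.00418) = 0.0980, so δp = 60700.
Q = p + q: δQ = √(δp² + δq²) = √(3.69e+09 + 1.94e+09) = 75000

75000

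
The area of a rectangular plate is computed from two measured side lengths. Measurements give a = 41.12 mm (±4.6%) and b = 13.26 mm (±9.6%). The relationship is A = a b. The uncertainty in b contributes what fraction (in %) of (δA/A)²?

81.3%

(δA/A)² = (1·δa/a)² + (1·δb/b)²
  a term: (1×0.0460)² = 0.00212
  b term: (1×0.0960)² = 0.00922
Total = 0.0113. Share from b = 0.00922/0.0113 = 0.813.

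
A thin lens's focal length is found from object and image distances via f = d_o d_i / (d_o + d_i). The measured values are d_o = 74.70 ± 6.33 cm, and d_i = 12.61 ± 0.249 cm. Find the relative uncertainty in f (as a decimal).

∂f/∂d_o = (d_i/(d_o+d_i))² = 0.0209;  ∂f/∂d_i = (d_o/(d_o+d_i))² = 0.732
δf = √((∂f/∂d_o · δd_o)² + (∂f/∂d_i · δd_i)²) = √(0.0174 + 0.0332) = 0.225 cm
f = 10.79 cm, so δf/f = 0.225/10.79 = 0.0209.

0.0209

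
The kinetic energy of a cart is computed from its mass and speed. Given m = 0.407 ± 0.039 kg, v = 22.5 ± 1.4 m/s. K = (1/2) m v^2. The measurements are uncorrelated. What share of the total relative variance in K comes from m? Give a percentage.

37.2%

(δK/K)² = (1·δm/m)² + (2·δv/v)²
  m term: (1×0.0958)² = 0.00918
  v term: (2×0.0622)² = 0.0155
Total = 0.0247. Share from m = 0.00918/0.0247 = 0.372.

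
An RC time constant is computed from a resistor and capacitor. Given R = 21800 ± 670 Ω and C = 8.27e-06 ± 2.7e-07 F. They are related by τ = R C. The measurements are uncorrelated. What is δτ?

Relative error in a monomial: (δτ/τ)² = Σ (nᵢ · δxᵢ/xᵢ)².
  (1·δR/R)² = (1×0.0307)² = 0.000945;  (1·δC/C)² = (1×0.0326)² = 0.00107
δτ/τ = √(0.00201) = 0.0448
τ = 0.180 s, so δτ = 0.0448 × 0.180 = 0.00808 s.

0.00808 s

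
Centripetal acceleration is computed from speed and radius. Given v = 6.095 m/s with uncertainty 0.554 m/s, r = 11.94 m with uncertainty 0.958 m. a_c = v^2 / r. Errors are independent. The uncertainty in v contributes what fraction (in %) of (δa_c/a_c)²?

(δa_c/a_c)² = (2·δv/v)² + (-1·δr/r)²
  v term: (2×0.0909)² = 0.0330
  r term: (-1×0.0802)² = 0.00644
Total = 0.0395. Share from v = 0.0330/0.0395 = 0.837.

83.7%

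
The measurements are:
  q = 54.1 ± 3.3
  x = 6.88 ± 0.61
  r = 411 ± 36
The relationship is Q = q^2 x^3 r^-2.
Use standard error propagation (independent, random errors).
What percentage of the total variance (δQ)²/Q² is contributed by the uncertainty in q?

12.8%

(δQ/Q)² = (2·δq/q)² + (3·δx/x)² + (-2·δr/r)²
  q term: (2×0.0610)² = 0.0149
  x term: (3×0.0887)² = 0.0707
  r term: (-2×0.0876)² = 0.0307
Total = 0.116. Share from q = 0.0149/0.116 = 0.128.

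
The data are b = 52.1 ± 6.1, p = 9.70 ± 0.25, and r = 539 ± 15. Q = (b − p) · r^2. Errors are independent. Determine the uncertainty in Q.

1.9e+06

Let u = b − p = 42.4. δu = √(δb² + δp²) = √(37.2 + 0.0625) = 6.11, so δu/u = 0.144.
Q is then a monomial in u, r:
δQ/Q = √((δu/u)² + (2·δr/r)²) = √(0.0207 + 0.00310) = 0.154
Q = 1.23e+07, so δQ = 0.154 × 1.23e+07 = 1.9e+06.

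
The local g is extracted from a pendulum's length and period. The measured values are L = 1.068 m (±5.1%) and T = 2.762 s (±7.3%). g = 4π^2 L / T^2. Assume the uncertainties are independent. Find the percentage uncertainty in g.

Products/powers → add relative errors in quadrature, weighted by exponent:
  (1·δL/L)² = (1×0.0510)² = 0.00260;  (-2·δT/T)² = (-2×0.0730)² = 0.0213
δg/g = √(0.0239) = 0.155

15.5%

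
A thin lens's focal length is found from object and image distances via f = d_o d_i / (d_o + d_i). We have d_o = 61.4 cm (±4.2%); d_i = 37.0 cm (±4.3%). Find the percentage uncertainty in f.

3.11%

∂f/∂d_o = (d_i/(d_o+d_i))² = 0.141;  ∂f/∂d_i = (d_o/(d_o+d_i))² = 0.389
δf = √((∂f/∂d_o · δd_o)² + (∂f/∂d_i · δd_i)²) = √(0.133 + 0.384) = 0.719 cm
f = 23.1 cm, so δf/f = 0.719/23.1 = 0.0311.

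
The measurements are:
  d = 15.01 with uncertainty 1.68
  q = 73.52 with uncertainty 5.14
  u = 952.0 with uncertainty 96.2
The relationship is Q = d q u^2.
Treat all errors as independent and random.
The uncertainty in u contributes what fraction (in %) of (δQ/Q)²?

70.1%

(δQ/Q)² = (1·δd/d)² + (1·δq/q)² + (2·δu/u)²
  d term: (1×0.112)² = 0.0125
  q term: (1×0.0699)² = 0.00489
  u term: (2×0.101)² = 0.0408
Total = 0.0583. Share from u = 0.0408/0.0583 = 0.701.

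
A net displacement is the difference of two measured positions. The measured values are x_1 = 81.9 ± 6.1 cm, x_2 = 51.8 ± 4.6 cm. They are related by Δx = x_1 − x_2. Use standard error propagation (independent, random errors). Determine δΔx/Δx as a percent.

For a sum/difference, combine absolute errors in quadrature:
  (δx_1)² = 37.2;  (δx_2)² = 21.2
δΔx = √(58.4) = 7.64 cm
Δx = 30.1 cm, so δΔx/Δx = 7.64/30.1 = 0.254.

25.4%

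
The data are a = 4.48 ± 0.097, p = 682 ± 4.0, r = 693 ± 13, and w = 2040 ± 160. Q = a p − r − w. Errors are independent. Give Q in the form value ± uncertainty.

Let h = a·p = 3060. δh/h = √((1·δa/a)² + (1·δp/p)²) = √(0.000469 + 3.44e-05) = 0.0224, so δh = 68.5.
Q = h − r − w: δQ = √(δh² + δr² + δw²) = √(4700 + 169 + 25600) = 175
Q = 322.

322 ± 175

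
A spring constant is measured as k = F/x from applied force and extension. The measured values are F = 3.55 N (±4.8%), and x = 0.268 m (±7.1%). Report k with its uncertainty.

Relative error in a monomial: (δk/k)² = Σ (nᵢ · δxᵢ/xᵢ)².
  (1·δF/F)² = (1×0.0480)² = 0.00230;  (-1·δx/x)² = (-1×0.0710)² = 0.00504
δk/k = √(0.00734) = 0.0857
k = 13.2 N/m, so δk = 0.0857 × 13.2 = 1.14 N/m.

13.2 ± 1.14 N/m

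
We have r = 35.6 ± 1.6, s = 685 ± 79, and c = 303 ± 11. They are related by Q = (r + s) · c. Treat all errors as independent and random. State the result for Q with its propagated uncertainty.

(2.18 ± 0.252) × 10^5

Let u = r + s = 721. δu = √(δr² + δs²) = √(2.56 + 6240) = 79.0, so δu/u = 0.110.
Q is then a monomial in u, c:
δQ/Q = √((δu/u)² + (1·δc/c)²) = √(0.0120 + 0.00132) = 0.116
Q = 2.18e+05, so δQ = 0.116 × 2.18e+05 = 25200.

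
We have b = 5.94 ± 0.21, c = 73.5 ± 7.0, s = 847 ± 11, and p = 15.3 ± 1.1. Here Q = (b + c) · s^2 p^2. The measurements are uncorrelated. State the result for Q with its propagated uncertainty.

Let u = b + c = 79.4. δu = √(δb² + δc²) = √(0.0441 + 49.0) = 7.00, so δu/u = 0.0882.
Q is then a monomial in u, s, p:
δQ/Q = √((δu/u)² + (2·δs/s)² + (2·δp/p)²) = √(0.00777 + 0.000675 + 0.0207) = 0.171
Q = 1.33e+10, so δQ = 0.171 × 1.33e+10 = 2.28e+09.

(1.33 ± 0.228) × 10^10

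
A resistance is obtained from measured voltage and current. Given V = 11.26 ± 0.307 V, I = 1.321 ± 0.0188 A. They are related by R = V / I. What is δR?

0.262 Ω

R is a product of powers, so relative uncertainties combine in quadrature:
  (1·δV/V)² = (1×0.0273)² = 0.000743;  (-1·δI/I)² = (-1×0.0142)² = 0.000203
δR/R = √(0.000946) = 0.0308
R = 8.524 Ω, so δR = 0.0308 × 8.524 = 0.262 Ω.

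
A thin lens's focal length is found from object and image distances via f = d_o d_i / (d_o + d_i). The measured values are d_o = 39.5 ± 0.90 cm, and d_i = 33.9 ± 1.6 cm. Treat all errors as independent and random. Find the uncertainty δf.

0.502 cm

∂f/∂d_o = (d_i/(d_o+d_i))² = 0.213;  ∂f/∂d_i = (d_o/(d_o+d_i))² = 0.290
δf = √((∂f/∂d_o · δd_o)² + (∂f/∂d_i · δd_i)²) = √(0.0369 + 0.215) = 0.502 cm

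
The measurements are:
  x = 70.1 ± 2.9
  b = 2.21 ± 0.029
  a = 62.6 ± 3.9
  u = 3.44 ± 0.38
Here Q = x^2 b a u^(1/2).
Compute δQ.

Q is a product of powers, so relative uncertainties combine in quadrature:
  (2·δx/x)² = (2×0.0414)² = 0.00685;  (1·δb/b)² = (1×0.0131)² = 0.000172;  (1·δa/a)² = (1×0.0623)² = 0.00388;  (½·δu/u)² = (0.5×0.110)² = 0.00305
δQ/Q = √(0.0139) = 0.118
Q = 1.26e+06, so δQ = 0.118 × 1.26e+06 = 1.49e+05.

1.49e+05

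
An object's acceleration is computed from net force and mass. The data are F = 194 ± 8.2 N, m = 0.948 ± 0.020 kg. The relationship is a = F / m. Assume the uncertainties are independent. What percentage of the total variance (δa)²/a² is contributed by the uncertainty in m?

19.9%

(δa/a)² = (1·δF/F)² + (-1·δm/m)²
  F term: (1×0.0423)² = 0.00179
  m term: (-1×0.0211)² = 0.000445
Total = 0.00223. Share from m = 0.000445/0.00223 = 0.199.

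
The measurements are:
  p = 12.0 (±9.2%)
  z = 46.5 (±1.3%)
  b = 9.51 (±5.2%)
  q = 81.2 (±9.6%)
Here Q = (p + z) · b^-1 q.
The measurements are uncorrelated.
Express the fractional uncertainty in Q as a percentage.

Let u = p + z = 58.5. δu = √(δp² + δz²) = √(1.22 + 0.365) = 1.26, so δu/u = 0.0215.
Q is then a monomial in u, b, q:
δQ/Q = √((δu/u)² + (-1·δb/b)² + (1·δq/q)²) = √(0.000463 + 0.00270 + 0.00922) = 0.111

11.1%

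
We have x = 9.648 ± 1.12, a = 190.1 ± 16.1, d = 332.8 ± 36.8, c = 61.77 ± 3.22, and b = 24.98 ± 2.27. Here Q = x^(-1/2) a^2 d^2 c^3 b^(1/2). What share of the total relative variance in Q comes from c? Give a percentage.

(δQ/Q)² = (−½·δx/x)² + (2·δa/a)² + (2·δd/d)² + (3·δc/c)² + (½·δb/b)²
  x term: (-0.5×0.116)² = 0.00337
  a term: (2×0.0847)² = 0.0287
  d term: (2×0.111)² = 0.0489
  c term: (3×0.0521)² = 0.0245
  b term: (0.5×0.0909)² = 0.00206
Total = 0.107. Share from c = 0.0245/0.107 = 0.228.

22.8%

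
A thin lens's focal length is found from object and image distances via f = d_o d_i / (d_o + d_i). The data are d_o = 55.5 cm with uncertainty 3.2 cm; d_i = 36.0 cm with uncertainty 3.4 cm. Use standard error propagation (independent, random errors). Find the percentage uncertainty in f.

6.16%

∂f/∂d_o = (d_i/(d_o+d_i))² = 0.155;  ∂f/∂d_i = (d_o/(d_o+d_i))² = 0.368
δf = √((∂f/∂d_o · δd_o)² + (∂f/∂d_i · δd_i)²) = √(0.245 + 1.56) = 1.35 cm
f = 21.8 cm, so δf/f = 1.35/21.8 = 0.0616.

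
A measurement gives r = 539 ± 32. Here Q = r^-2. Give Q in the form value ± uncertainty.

Each factor contributes (exponent × relative error)² to (δQ/Q)²:
  (-2·δr/r)² = (-2×0.0594)² = 0.0141
δQ/Q = √(0.0141) = 0.119
Q = 3.44e-06, so δQ = 0.119 × 3.44e-06 = 4.09e-07.

(3.44 ± 0.409) × 10^-6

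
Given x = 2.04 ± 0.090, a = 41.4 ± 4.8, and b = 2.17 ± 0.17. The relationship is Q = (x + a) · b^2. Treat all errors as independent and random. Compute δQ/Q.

0.192

Let u = x + a = 43.4. δu = √(δx² + δa²) = √(0.00810 + 23.0) = 4.80, so δu/u = 0.111.
Q is then a monomial in u, b:
δQ/Q = √((δu/u)² + (2·δb/b)²) = √(0.0122 + 0.0245) = 0.192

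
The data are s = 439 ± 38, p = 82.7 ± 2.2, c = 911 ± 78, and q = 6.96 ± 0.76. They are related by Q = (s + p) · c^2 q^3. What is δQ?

Let u = s + p = 522. δu = √(δs² + δp²) = √(1440 + 4.84) = 38.1, so δu/u = 0.0730.
Q is then a monomial in u, c, q:
δQ/Q = √((δu/u)² + (2·δc/c)² + (3·δq/q)²) = √(0.00532 + 0.0293 + 0.107) = 0.377
Q = 1.46e+11, so δQ = 0.377 × 1.46e+11 = 5.5e+10.

5.5e+10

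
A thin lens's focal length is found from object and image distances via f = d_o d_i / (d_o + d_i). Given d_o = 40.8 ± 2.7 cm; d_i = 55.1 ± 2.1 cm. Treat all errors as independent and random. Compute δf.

∂f/∂d_o = (d_i/(d_o+d_i))² = 0.330;  ∂f/∂d_i = (d_o/(d_o+d_i))² = 0.181
δf = √((∂f/∂d_o · δd_o)² + (∂f/∂d_i · δd_i)²) = √(0.794 + 0.144) = 0.969 cm

0.969 cm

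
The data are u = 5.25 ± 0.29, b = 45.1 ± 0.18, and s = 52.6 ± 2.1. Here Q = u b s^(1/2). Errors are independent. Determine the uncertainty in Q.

101

For a monomial Q ∝ u, b, s^(1/2), fractional errors add in quadrature:
  (1·δu/u)² = (1×0.0552)² = 0.00305;  (1·δb/b)² = (1×0.00399)² = 1.59e-05;  (½·δs/s)² = (0.5×0.0399)² = 0.000398
δQ/Q = √(0.00347) = 0.0589
Q = 1720, so δQ = 0.0589 × 1720 = 101.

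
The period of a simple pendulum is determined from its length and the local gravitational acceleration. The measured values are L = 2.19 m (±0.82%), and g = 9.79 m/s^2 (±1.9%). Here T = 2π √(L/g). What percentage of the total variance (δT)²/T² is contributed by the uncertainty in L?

15.7%

(δT/T)² = (½·δL/L)² + (−½·δg/g)²
  L term: (0.5×0.00820)² = 1.68e-05
  g term: (-0.5×0.0190)² = 9.02e-05
Total = 0.000107. Share from L = 1.68e-05/0.000107 = 0.157.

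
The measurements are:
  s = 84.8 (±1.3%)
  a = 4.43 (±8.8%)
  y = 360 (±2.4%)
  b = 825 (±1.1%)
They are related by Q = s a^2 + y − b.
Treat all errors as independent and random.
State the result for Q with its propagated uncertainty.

1200 ± 294

Let p = s·a^2 = 1660. δp/p = √((1·δs/s)² + (2·δa/a)²) = √(0.000169 + 0.0310) = 0.176, so δp = 294.
Q = p + y − b: δQ = √(δp² + δy² + δb²) = √(86300 + 74.6 + 82.4) = 294
Q = 1200.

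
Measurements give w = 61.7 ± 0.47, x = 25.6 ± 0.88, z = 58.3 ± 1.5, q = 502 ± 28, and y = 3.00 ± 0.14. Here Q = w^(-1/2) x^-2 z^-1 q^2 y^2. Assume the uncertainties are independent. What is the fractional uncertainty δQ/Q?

Relative error in a monomial: (δQ/Q)² = Σ (nᵢ · δxᵢ/xᵢ)².
  (−½·δw/w)² = (-0.5×0.00762)² = 1.45e-05;  (-2·δx/x)² = (-2×0.0344)² = 0.00473;  (-1·δz/z)² = (-1×0.0257)² = 0.000662;  (2·δq/q)² = (2×0.0558)² = 0.0124;  (2·δy/y)² = (2×0.0467)² = 0.00871
δQ/Q = √(0.0266) = 0.163

0.163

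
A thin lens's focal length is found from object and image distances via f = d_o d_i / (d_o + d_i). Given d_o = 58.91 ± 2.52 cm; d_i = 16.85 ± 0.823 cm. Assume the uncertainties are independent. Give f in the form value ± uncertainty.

13.10 ± 0.513 cm

∂f/∂d_o = (d_i/(d_o+d_i))² = 0.0495;  ∂f/∂d_i = (d_o/(d_o+d_i))² = 0.605
δf = √((∂f/∂d_o · δd_o)² + (∂f/∂d_i · δd_i)²) = √(0.0155 + 0.248) = 0.513 cm
f = 13.10 cm.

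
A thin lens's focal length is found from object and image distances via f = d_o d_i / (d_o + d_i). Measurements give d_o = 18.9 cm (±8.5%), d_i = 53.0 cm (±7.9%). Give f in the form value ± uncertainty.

13.9 ± 0.920 cm

∂f/∂d_o = (d_i/(d_o+d_i))² = 0.543;  ∂f/∂d_i = (d_o/(d_o+d_i))² = 0.0691
δf = √((∂f/∂d_o · δd_o)² + (∂f/∂d_i · δd_i)²) = √(0.762 + 0.0837) = 0.920 cm
f = 13.9 cm.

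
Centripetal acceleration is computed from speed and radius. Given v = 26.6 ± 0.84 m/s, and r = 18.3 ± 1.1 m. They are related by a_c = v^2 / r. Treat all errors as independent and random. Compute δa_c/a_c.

a_c is a product of powers, so relative uncertainties combine in quadrature:
  (2·δv/v)² = (2×0.0316)² = 0.00399;  (-1·δr/r)² = (-1×0.0601)² = 0.00361
δa_c/a_c = √(0.00760) = 0.0872

0.0872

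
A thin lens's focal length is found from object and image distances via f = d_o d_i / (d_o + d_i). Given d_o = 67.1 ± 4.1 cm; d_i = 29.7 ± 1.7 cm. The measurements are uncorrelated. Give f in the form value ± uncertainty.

∂f/∂d_o = (d_i/(d_o+d_i))² = 0.0941;  ∂f/∂d_i = (d_o/(d_o+d_i))² = 0.481
δf = √((∂f/∂d_o · δd_o)² + (∂f/∂d_i · δd_i)²) = √(0.149 + 0.667) = 0.903 cm
f = 20.6 cm.

20.6 ± 0.903 cm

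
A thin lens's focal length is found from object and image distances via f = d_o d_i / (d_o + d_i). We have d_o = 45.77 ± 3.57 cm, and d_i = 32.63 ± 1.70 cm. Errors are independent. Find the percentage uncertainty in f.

∂f/∂d_o = (d_i/(d_o+d_i))² = 0.173;  ∂f/∂d_i = (d_o/(d_o+d_i))² = 0.341
δf = √((∂f/∂d_o · δd_o)² + (∂f/∂d_i · δd_i)²) = √(0.382 + 0.336) = 0.847 cm
f = 19.05 cm, so δf/f = 0.847/19.05 = 0.0445.

4.45%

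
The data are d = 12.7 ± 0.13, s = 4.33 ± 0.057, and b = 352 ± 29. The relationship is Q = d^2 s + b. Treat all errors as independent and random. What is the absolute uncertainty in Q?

33.6

Let p = d^2·s = 698. δp/p = √((2·δd/d)² + (1·δs/s)²) = √(0.000419 + 0.000173) = 0.0243, so δp = 17.0.
Q = p + b: δQ = √(δp² + δb²) = √(289 + 841) = 33.6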